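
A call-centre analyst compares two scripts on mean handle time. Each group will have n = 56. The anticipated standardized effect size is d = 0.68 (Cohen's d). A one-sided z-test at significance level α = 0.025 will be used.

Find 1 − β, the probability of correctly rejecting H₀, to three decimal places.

Noncentrality parameter: δ = d·√(n/2) = 0.68 × √(56/2) = 3.5982
One-sided α = 0.025 → critical value z_{0.025} = 1.960.
Power = P(Z > 1.960 − δ) = Φ(1.638) = 0.9493.

Power ≈ 0.949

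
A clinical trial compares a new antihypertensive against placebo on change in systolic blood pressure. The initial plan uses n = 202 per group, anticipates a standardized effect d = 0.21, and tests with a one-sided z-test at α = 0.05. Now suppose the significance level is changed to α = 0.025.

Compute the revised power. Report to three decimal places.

δ = d·√(n/2) = 0.21 × √(202/2) = 2.1105 (unchanged). New critical value: z_{0.025} = 1.960.
Revised power = P(Z > 1.960 − δ) = Φ(0.151) = 0.5598.

Power ≈ 0.560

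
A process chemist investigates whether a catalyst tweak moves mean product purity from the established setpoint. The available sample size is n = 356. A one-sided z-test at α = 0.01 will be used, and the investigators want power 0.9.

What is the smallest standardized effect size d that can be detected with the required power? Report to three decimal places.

d ≈ 0.191

Required noncentrality: δ = z_{0.01} + z_{0.10} = 2.326 + 1.282 = 3.608.
δ = d·√n ⇒ d = δ/√n = 3.608/√356 = 0.1912.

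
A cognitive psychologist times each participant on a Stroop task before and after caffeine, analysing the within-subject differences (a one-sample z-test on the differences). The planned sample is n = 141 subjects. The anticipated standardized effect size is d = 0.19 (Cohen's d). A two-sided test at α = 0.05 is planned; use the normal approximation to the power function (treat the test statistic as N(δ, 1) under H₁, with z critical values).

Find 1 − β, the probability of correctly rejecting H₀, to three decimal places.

Noncentrality parameter: δ = d·√n = 0.19 × √141 = 2.2561
Two-sided α = 0.05 → critical value z_{0.025} = 1.960.
Power = Φ(δ − 1.960) + Φ(−δ − 1.960) = Φ(0.296) + Φ(-4.216) = 0.6164 + 0.0000 = 0.6165.

Power ≈ 0.616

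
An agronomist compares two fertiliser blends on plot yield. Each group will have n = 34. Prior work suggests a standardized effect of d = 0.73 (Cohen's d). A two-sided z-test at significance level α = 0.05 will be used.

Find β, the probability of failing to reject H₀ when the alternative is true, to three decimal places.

β ≈ 0.147

Noncentrality parameter: δ = d·√(n/2) = 0.73 × √(34/2) = 3.0099
Critical value for a two-sided test at α = 0.05: z_{α/2} = 1.960.
Power = Φ(δ − 1.960) + Φ(−δ − 1.960) = Φ(1.050) + Φ(-4.970) = 0.8531 + 0.0000 = 0.8531.
Type II error: β = 1 − power = 1 − 0.8531 = 0.1469.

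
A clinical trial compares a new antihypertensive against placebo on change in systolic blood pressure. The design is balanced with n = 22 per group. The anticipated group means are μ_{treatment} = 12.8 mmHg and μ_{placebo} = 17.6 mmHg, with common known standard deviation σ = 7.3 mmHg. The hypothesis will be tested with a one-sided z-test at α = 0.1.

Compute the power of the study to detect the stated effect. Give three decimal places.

Standardized effect: d = |μ_{treatment} − μ_{placebo}| / σ = |12.8 − 17.6| / 7.3 = 0.6575
Noncentrality parameter: δ = d·√(n/2) = 0.6575 × √(22/2) = 2.1808
One-sided α = 0.1 → critical value z_{0.1} = 1.282.
Power = Φ(δ − 1.282) = Φ(0.899) = 0.8157.

Power ≈ 0.816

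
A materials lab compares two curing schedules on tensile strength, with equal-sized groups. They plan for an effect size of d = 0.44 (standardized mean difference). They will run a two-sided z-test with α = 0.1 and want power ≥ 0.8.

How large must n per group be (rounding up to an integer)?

For power 0.8 need Φ(δ − z_{0.05}) = 0.8, so δ = z_{0.05} + z_{0.20} = 1.645 + 0.842 = 2.486.
(The Φ(−δ − z_{α/2}) term is vanishingly small for δ > 0 and is dropped in the standard sample-size formula.)
δ = d·√(n/2) ⇒ n = 2(δ/d)² = 2 × (2.486 / 0.44)² = 63.87.
Round up to the next whole unit.

n = 64 per group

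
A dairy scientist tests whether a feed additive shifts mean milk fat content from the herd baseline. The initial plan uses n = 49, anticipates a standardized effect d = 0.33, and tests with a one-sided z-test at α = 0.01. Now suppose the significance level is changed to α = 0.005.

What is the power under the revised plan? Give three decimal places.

δ = d·√n = 0.33 × √49 = 2.3100 (unchanged). New critical value: z_{0.005} = 2.576.
Revised power = Φ(δ − 2.576) = Φ(-0.266) = 0.3952.

Power ≈ 0.395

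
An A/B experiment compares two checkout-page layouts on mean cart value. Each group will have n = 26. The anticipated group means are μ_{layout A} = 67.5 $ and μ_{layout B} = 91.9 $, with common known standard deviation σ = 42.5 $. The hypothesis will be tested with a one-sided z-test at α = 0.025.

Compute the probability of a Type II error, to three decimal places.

β ≈ 0.456

Standardized effect: d = |μ_{layout A} − μ_{layout B}| / σ = |67.5 − 91.9| / 42.5 = 0.5741
Noncentrality parameter: δ = d·√(n/2) = 0.5741 × √(26/2) = 2.0700
One-sided α = 0.025 → critical value z_{0.025} = 1.960.
Power = Φ(δ − 1.960) = Φ(0.110) = 0.5438.
Type II error: β = 1 − power = 1 − 0.5438 = 0.4562.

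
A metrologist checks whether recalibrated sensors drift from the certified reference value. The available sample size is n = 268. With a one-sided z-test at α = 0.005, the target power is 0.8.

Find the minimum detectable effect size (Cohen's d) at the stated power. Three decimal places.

d ≈ 0.209

Required noncentrality: δ = z_{0.005} + z_{0.20} = 2.576 + 0.842 = 3.417.
δ = d·√n ⇒ d = δ/√n = 3.417/√268 = 0.2088.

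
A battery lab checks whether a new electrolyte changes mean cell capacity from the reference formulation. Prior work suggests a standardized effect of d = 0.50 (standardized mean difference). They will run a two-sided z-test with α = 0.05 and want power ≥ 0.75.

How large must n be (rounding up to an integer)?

n = 28

Set Φ(δ − 1.960) = 0.75; then δ − 1.960 = Φ⁻¹(0.75) = 0.674, giving δ = 2.634.
(For δ > 0 the lower-tail rejection region contributes negligibly to power, so the one-term inversion is standard.)
δ = d·√n ⇒ n = (δ/d)² = (2.634 / 0.50)² = 27.76.
Round up to the next whole unit.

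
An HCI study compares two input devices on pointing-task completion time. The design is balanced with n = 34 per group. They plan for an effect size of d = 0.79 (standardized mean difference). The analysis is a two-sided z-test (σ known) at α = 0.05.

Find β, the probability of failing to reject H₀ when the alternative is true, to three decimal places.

β ≈ 0.097

Noncentrality parameter: δ = d·√(n/2) = 0.79 × √(34/2) = 3.2573
Critical value for a two-sided test at α = 0.05: z_{α/2} = 1.960.
Power = Φ(δ − 1.960) + Φ(−δ − 1.960) = Φ(1.297) + Φ(-5.217) = 0.9027 + 0.0000 = 0.9027.
Type II error: β = 1 − power = 1 − 0.9027 = 0.0973.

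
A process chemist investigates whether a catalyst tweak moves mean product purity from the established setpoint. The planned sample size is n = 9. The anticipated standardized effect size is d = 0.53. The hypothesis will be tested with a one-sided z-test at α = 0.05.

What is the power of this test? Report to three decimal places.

Power ≈ 0.478

Noncentrality parameter: δ = d·√n = 0.53 × √9 = 1.5900
One-sided α = 0.05 → critical value z_{0.05} = 1.645.
Power = P(Z > 1.645 − δ) = Φ(-0.055) = 0.4781.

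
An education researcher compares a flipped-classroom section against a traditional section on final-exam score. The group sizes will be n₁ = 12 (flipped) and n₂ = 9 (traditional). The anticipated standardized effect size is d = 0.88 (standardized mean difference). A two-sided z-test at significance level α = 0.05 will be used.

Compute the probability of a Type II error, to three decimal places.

Noncentrality parameter: δ = d / √(1/n₁ + 1/n₂) = 0.88 / √(1/12 + 1/9) = 1.9957
Critical value for a two-sided test at α = 0.05: z_{α/2} = 1.960.
Power = Φ(δ − 1.960) + Φ(−δ − 1.960) = Φ(0.036) + Φ(-3.956) = 0.5142 + 0.0000 = 0.5143.
Type II error: β = 1 − power = 1 − 0.5143 = 0.4857.

β ≈ 0.486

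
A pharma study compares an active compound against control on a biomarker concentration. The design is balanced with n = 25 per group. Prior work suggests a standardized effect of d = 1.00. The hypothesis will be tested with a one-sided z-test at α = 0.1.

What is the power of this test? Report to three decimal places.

Power ≈ 0.988

Noncentrality parameter: δ = d·√(n/2) = 1.00 × √(25/2) = 3.5355
One-sided α = 0.1 → critical value z_{0.1} = 1.282.
Power = P(Z > 1.282 − δ) = Φ(2.254) = 0.9879.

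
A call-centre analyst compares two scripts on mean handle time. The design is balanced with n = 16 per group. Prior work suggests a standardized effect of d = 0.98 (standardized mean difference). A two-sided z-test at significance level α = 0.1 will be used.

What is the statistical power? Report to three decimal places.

Power ≈ 0.870

Noncentrality parameter: λ = d·√(n/2) = 0.98 × √(16/2) = 2.7719
Two-sided α = 0.1 → critical value z_{0.05} = 1.645.
Power = Φ(λ − 1.645) + Φ(−λ − 1.645) = Φ(1.127) + Φ(-4.417) = 0.8701 + 0.0000 = 0.8701.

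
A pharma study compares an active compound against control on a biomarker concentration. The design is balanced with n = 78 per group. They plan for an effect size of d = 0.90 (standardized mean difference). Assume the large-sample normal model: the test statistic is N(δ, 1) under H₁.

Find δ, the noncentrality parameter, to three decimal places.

δ = d·√(n/2) = 0.90 × √(78/2) = 5.6205

δ ≈ 5.620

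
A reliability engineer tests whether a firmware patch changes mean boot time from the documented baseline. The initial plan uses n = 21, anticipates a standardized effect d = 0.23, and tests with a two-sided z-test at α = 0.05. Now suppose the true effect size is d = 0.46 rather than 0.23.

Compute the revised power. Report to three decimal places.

Power ≈ 0.559

With d = 0.46: δ = d·√n = 0.46 × √21 = 2.1080. Critical value z_{0.025} = 1.960.
Revised power = Φ(δ − 1.960) + Φ(−δ − 1.960) = Φ(0.148) + Φ(-4.068) = 0.5588 + 0.0000 = 0.5589.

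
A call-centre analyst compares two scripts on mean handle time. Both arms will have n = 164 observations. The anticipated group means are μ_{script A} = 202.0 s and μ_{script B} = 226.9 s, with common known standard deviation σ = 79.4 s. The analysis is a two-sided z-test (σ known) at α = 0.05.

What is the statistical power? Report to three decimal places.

Power ≈ 0.811

Standardized effect: d = |μ_{script A} − μ_{script B}| / σ = |202.0 − 226.9| / 79.4 = 0.3136
Noncentrality parameter: δ = d·√(n/2) = 0.3136 × √(164/2) = 2.8398
Two-sided α = 0.05 → critical value z_{0.025} = 1.960.
Power = Φ(δ − 1.960) + Φ(−δ − 1.960) = Φ(0.880) + Φ(-4.800) = 0.8105 + 0.0000 = 0.8105.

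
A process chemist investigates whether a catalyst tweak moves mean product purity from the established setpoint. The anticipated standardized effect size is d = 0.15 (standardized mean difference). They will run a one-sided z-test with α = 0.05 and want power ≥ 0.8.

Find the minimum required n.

For power 0.8 need Φ(δ − z_{0.05}) = 0.8, so δ = z_{0.05} + z_{0.20} = 1.645 + 0.842 = 2.486.
δ = d·√n ⇒ n = (δ/d)² = (2.486 / 0.15)² = 274.78.
Rounding up, n = 275.

n = 275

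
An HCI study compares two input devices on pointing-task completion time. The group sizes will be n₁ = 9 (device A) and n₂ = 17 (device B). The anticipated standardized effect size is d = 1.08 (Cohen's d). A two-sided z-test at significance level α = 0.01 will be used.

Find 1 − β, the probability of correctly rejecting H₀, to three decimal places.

Noncentrality parameter: δ = d / √(1/n₁ + 1/n₂) = 1.08 / √(1/9 + 1/17) = 2.6199
Two-sided α = 0.01 → critical value z_{0.005} = 2.576.
Power = Φ(δ − 2.576) + Φ(−δ − 2.576) = Φ(0.044) + Φ(-5.196) = 0.5176 + 0.0000 = 0.5176.

Power ≈ 0.518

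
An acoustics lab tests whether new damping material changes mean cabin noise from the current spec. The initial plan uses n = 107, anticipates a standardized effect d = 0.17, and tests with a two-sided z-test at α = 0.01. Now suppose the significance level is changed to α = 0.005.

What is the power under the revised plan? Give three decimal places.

Power ≈ 0.147

δ = d·√n = 0.17 × √107 = 1.7585 (unchanged). New critical value: z_{0.0025} = 2.807.
Revised power = Φ(δ − 2.807) + Φ(−δ − 2.807) = Φ(-1.049) + Φ(-4.566) = 0.1472 + 0.0000 = 0.1472.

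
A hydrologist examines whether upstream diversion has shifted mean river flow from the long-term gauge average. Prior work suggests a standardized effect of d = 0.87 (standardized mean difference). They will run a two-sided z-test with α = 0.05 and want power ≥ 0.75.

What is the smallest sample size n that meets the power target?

For power 0.75 need Φ(δ − z_{0.025}) = 0.75, so δ = z_{0.025} + z_{0.25} = 1.960 + 0.674 = 2.634.
(The Φ(−δ − z_{α/2}) term is vanishingly small for δ > 0 and is dropped in the standard sample-size formula.)
δ = d·√n ⇒ n = (δ/d)² = (2.634 / 0.87)² = 9.17.
Rounding up, n = 10.

n = 10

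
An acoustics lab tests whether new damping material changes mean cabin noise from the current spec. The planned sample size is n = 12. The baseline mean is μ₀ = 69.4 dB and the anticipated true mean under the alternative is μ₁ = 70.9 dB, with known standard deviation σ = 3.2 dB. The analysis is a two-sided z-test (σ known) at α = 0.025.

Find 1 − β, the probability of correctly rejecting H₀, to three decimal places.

Power ≈ 0.268

Standardized effect: d = |μ₁ − μ₀| / σ = |70.9 − 69.4| / 3.2 = 0.4688
Noncentrality parameter: λ = d·√n = 0.4688 × √12 = 1.6238
Two-sided α = 0.025 → critical value z_{0.0125} = 2.241.
Power = Φ(λ − 2.241) + Φ(−λ − 2.241) = Φ(-0.618) + Φ(-3.865) = 0.2684 + 0.0001 = 0.2685.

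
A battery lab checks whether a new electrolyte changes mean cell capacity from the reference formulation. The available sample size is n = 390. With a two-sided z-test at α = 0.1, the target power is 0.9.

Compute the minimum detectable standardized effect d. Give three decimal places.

Need Φ(δ − 1.645) = 0.9, so δ = 1.645 + 1.282 = 2.926.
(Lower-tail contribution to power is negligible for δ > 0.)
δ = d·√n ⇒ d = δ/√n = 2.926/√390 = 0.1482.

d ≈ 0.148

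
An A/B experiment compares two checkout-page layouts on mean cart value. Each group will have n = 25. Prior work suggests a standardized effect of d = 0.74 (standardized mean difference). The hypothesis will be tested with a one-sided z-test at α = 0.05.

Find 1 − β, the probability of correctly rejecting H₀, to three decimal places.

Noncentrality parameter: δ = d·√(n/2) = 0.74 × √(25/2) = 2.6163
One-sided α = 0.05 → critical value z_{0.05} = 1.645.
Power = P(Z > 1.645 − δ) = Φ(0.971) = 0.8343.

Power ≈ 0.834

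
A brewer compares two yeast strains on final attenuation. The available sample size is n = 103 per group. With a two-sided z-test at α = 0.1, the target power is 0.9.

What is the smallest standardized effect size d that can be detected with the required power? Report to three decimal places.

Required noncentrality: δ = z_{0.05} + z_{0.10} = 1.645 + 1.282 = 2.926.
(Lower-tail contribution to power is negligible for δ > 0.)
δ = d·√(n/2) ⇒ d = δ/√(n/2) = 2.926/√(103/2) = 0.4078.

d ≈ 0.408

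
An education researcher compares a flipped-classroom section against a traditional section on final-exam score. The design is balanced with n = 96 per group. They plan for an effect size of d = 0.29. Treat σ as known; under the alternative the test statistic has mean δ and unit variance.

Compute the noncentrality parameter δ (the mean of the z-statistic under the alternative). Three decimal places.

δ ≈ 2.009

The noncentrality parameter scales effect size by the design's sample-size factor: δ = d·√(n/2) = 0.29 × √(96/2) = 2.0092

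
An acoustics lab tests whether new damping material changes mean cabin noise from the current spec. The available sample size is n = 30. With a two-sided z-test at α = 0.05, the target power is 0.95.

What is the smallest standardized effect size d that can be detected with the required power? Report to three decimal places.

Need Φ(δ − 1.960) = 0.95, so δ = 1.960 + 1.645 = 3.605.
(Lower-tail contribution to power is negligible for δ > 0.)
δ = d·√n ⇒ d = δ/√n = 3.605/√30 = 0.6581.

d ≈ 0.658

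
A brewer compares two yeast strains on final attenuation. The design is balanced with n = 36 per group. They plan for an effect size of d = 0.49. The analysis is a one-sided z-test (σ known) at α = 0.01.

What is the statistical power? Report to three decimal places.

Power ≈ 0.402

Noncentrality parameter: λ = d·√(n/2) = 0.49 × √(36/2) = 2.0789
One-sided α = 0.01 → critical value z_{0.01} = 2.326.
Power = P(Z > 2.326 − λ) = Φ(-0.247) = 0.4023.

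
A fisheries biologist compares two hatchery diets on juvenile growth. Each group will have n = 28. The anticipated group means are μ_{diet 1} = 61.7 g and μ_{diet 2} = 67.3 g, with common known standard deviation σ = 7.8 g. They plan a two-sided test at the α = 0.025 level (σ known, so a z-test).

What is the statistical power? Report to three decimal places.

Power ≈ 0.672

Standardized effect: d = |μ_{diet 1} − μ_{diet 2}| / σ = |61.7 − 67.3| / 7.8 = 0.7179
Noncentrality parameter: δ = d·√(n/2) = 0.7179 × √(28/2) = 2.6863
Critical value for a two-sided test at α = 0.025: z_{α/2} = 2.241.
Power = Φ(δ − 2.241) + Φ(−δ − 2.241) = Φ(0.445) + Φ(-4.928) = 0.6718 + 0.0000 = 0.6718.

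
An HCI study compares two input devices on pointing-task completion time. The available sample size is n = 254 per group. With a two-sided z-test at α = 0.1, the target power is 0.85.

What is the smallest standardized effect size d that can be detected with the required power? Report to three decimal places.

Required noncentrality: δ = z_{0.05} + z_{0.15} = 1.645 + 1.036 = 2.681.
(The second rejection-region term Φ(−δ − z_{α/2}) is negligible and dropped.)
δ = d·√(n/2) ⇒ d = δ/√(n/2) = 2.681/√(254/2) = 0.2379.

d ≈ 0.238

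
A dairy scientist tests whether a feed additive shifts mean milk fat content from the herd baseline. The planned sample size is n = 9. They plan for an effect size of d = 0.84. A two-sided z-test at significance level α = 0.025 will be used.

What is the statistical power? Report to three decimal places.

Noncentrality parameter: δ = d·√n = 0.84 × √9 = 2.5200
Critical value for a two-sided test at α = 0.025: z_{α/2} = 2.241.
Power = Φ(δ − 2.241) + Φ(−δ − 2.241) = Φ(0.279) + Φ(-4.761) = 0.6097 + 0.0000 = 0.6097.

Power ≈ 0.610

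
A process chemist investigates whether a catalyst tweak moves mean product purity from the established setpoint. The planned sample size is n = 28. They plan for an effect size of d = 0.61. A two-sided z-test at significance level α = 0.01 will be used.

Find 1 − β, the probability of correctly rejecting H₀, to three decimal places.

Noncentrality parameter: δ = d·√n = 0.61 × √28 = 3.2278
Two-sided α = 0.01 → critical value z_{0.005} = 2.576.
Power = Φ(δ − 2.576) + Φ(−δ − 2.576) = Φ(0.652) + Φ(-5.804) = 0.7428 + 0.0000 = 0.7428.

Power ≈ 0.743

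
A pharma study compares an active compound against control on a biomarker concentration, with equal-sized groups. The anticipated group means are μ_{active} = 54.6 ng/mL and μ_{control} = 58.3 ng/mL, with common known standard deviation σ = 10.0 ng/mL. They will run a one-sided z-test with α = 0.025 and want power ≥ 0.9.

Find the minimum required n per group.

n = 154 per group

Standardized effect: d = |μ_{active} − μ_{control}| / σ = |54.6 − 58.3| / 10.0 = 0.3700
For power 0.9 need Φ(δ − z_{0.025}) = 0.9, so δ = z_{0.025} + z_{0.10} = 1.960 + 1.282 = 3.242.
δ = d·√(n/2) ⇒ n = 2(δ/d)² = 2 × (3.242 / 0.3700)² = 153.51.
Rounding up, n = 154 per group.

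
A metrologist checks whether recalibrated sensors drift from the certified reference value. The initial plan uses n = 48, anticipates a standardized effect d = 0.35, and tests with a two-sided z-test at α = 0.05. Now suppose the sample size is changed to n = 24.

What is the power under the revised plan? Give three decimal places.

Power ≈ 0.403

With n = 24: δ = d·√n = 0.35 × √24 = 1.7146. Critical value z_{0.025} = 1.960.
Revised power = Φ(δ − 1.960) + Φ(−δ − 1.960) = Φ(-0.245) + Φ(-3.675) = 0.4031 + 0.0001 = 0.4032.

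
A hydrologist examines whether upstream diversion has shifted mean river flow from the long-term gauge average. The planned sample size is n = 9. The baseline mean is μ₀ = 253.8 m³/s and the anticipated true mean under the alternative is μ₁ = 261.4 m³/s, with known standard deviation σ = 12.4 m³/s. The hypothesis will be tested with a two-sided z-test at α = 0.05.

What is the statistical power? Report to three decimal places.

Standardized effect: d = |μ₁ − μ₀| / σ = |261.4 − 253.8| / 12.4 = 0.6129
Noncentrality parameter: δ = d·√n = 0.6129 × √9 = 1.8387
Critical value for a two-sided test at α = 0.05: z_{α/2} = 1.960.
Power = Φ(δ − 1.960) + Φ(−δ − 1.960) = Φ(-0.121) + Φ(-3.799) = 0.4517 + 0.0001 = 0.4518.

Power ≈ 0.452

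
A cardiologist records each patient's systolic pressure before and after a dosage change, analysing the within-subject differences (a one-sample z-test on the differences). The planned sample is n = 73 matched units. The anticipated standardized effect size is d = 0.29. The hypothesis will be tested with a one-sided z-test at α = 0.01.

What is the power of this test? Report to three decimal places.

Noncentrality parameter: δ = d·√n = 0.29 × √73 = 2.4778
Critical value for a one-sided test at α = 0.01: z_α = 2.326.
Power = Φ(δ − 2.326) = Φ(0.151) = 0.5602.

Power ≈ 0.560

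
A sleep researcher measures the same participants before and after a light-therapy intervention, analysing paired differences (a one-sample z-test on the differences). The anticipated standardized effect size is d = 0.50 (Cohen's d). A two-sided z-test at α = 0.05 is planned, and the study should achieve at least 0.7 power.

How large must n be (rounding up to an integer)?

For power 0.7 need Φ(δ − z_{0.025}) = 0.7, so δ = z_{0.025} + z_{0.30} = 1.960 + 0.524 = 2.484.
(The Φ(−δ − z_{α/2}) term is vanishingly small for δ > 0 and is dropped in the standard sample-size formula.)
δ = d·√n ⇒ n = (δ/d)² = (2.484 / 0.50)² = 24.69.
Round up to the next whole unit.

n = 25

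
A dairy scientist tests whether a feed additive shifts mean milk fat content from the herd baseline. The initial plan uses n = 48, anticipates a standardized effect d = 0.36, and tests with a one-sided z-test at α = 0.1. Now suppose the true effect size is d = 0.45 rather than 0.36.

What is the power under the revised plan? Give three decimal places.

With d = 0.45: δ = d·√n = 0.45 × √48 = 3.1177. Critical value z_{0.1} = 1.282.
Revised power = P(Z > 1.282 − δ) = Φ(1.836) = 0.9668.

Power ≈ 0.967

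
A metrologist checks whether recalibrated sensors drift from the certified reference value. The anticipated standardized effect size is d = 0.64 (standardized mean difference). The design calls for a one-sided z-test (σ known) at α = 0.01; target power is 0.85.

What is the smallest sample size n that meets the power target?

n = 28

Set Φ(δ − 2.326) = 0.85; then δ − 2.326 = Φ⁻¹(0.85) = 1.036, giving δ = 3.363.
δ = d·√n ⇒ n = (δ/d)² = (3.363 / 0.64)² = 27.61.
Rounding up, n = 28.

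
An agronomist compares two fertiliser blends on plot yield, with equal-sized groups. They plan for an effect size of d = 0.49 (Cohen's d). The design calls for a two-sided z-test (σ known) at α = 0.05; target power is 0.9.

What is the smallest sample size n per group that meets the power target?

n = 88 per group

For power 0.9 need Φ(δ − z_{0.025}) = 0.9, so δ = z_{0.025} + z_{0.10} = 1.960 + 1.282 = 3.242.
(Ignoring the negligible lower-tail rejection probability gives the usual closed-form inversion.)
δ = d·√(n/2) ⇒ n = 2(δ/d)² = 2 × (3.242 / 0.49)² = 87.53.
Rounding up, n = 88 per group.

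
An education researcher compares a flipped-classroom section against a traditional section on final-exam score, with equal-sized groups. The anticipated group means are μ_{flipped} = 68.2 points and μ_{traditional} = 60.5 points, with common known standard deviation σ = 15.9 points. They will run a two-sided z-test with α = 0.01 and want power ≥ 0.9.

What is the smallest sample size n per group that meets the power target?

Standardized effect: d = |μ_{flipped} − μ_{traditional}| / σ = |68.2 − 60.5| / 15.9 = 0.4843
Set Φ(δ − 2.576) = 0.9; then δ − 2.576 = Φ⁻¹(0.9) = 1.282, giving δ = 3.857.
(Ignoring the negligible lower-tail rejection probability gives the usual closed-form inversion.)
δ = d·√(n/2) ⇒ n = 2(δ/d)² = 2 × (3.857 / 0.4843)² = 126.89.
Round up to the next whole unit.

n = 127 per group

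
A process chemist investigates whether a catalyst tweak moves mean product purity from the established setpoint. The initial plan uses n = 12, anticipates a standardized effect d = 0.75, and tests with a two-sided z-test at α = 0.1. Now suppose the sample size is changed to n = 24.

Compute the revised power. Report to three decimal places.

With n = 24: δ = d·√n = 0.75 × √24 = 3.6742. Critical value z_{0.05} = 1.645.
Revised power = Φ(δ − 1.645) + Φ(−δ − 1.645) = Φ(2.029) + Φ(-5.319) = 0.9788 + 0.0000 = 0.9788.

Power ≈ 0.979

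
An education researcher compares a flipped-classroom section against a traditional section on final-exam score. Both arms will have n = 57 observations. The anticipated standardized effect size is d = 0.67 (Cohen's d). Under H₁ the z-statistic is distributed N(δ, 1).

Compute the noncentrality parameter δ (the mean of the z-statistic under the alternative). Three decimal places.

δ ≈ 3.577

δ = d·√(n/2) = 0.67 × √(57/2) = 3.5768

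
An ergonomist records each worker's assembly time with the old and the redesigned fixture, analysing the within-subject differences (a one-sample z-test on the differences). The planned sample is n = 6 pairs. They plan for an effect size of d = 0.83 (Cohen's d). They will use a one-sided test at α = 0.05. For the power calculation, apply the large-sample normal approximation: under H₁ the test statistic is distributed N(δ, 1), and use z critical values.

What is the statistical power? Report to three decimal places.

Noncentrality parameter: δ = d·√n = 0.83 × √6 = 2.0331
Critical value for a one-sided test at α = 0.05: z_α = 1.645.
Power = P(Z > 1.645 − δ) = Φ(0.388) = 0.6511.

Power ≈ 0.651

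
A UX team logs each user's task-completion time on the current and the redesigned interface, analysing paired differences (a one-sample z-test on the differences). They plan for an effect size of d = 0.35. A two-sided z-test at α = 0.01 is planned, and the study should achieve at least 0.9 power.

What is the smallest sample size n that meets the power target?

For power 0.9 need Φ(δ − z_{0.005}) = 0.9, so δ = z_{0.005} + z_{0.10} = 2.576 + 1.282 = 3.857.
(Ignoring the negligible lower-tail rejection probability gives the usual closed-form inversion.)
δ = d·√n ⇒ n = (δ/d)² = (3.857 / 0.35)² = 121.46.
Round up to the next whole unit.

n = 122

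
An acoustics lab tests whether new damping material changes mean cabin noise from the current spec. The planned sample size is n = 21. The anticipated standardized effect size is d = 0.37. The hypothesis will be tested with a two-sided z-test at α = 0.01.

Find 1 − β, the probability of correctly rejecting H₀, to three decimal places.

Power ≈ 0.189

Noncentrality parameter: δ = d·√n = 0.37 × √21 = 1.6956
Critical value for a two-sided test at α = 0.01: z_{α/2} = 2.576.
Power = Φ(δ − 2.576) + Φ(−δ − 2.576) = Φ(-0.880) + Φ(-4.271) = 0.1894 + 0.0000 = 0.1894.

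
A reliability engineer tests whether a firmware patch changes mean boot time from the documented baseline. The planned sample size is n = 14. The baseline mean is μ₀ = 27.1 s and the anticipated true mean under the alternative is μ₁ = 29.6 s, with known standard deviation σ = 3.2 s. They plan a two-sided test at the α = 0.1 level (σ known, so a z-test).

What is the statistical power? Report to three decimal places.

Power ≈ 0.899

Standardized effect: d = |μ₁ − μ₀| / σ = |29.6 − 27.1| / 3.2 = 0.7812
Noncentrality parameter: δ = d·√n = 0.7812 × √14 = 2.9232
Critical value for a two-sided test at α = 0.1: z_{α/2} = 1.645.
Power = Φ(δ − 1.645) + Φ(−δ − 1.645) = Φ(1.278) + Φ(-4.568) = 0.8994 + 0.0000 = 0.8994.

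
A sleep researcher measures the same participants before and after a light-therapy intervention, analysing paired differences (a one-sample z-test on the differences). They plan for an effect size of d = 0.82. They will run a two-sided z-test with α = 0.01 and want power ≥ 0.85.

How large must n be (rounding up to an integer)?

n = 20

Set Φ(δ − 2.576) = 0.85; then δ − 2.576 = Φ⁻¹(0.85) = 1.036, giving δ = 3.612.
(For δ > 0 the lower-tail rejection region contributes negligibly to power, so the one-term inversion is standard.)
δ = d·√n ⇒ n = (δ/d)² = (3.612 / 0.82)² = 19.41.
Round up to the next whole unit.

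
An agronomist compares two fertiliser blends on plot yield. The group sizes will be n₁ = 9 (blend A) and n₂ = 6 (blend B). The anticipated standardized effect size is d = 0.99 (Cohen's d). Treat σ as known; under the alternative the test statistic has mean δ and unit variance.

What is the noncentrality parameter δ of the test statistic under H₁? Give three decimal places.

The noncentrality parameter scales effect size by the design's sample-size factor: δ = d / √(1/n₁ + 1/n₂) = 0.99 / √(1/9 + 1/6) = 1.8784

δ ≈ 1.878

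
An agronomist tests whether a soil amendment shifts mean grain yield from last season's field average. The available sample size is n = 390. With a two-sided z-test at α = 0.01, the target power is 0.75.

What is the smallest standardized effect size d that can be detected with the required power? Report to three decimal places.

Need Φ(δ − 2.576) = 0.75, so δ = 2.576 + 0.674 = 3.250.
(Lower-tail contribution to power is negligible for δ > 0.)
δ = d·√n ⇒ d = δ/√n = 3.250/√390 = 0.1646.

d ≈ 0.165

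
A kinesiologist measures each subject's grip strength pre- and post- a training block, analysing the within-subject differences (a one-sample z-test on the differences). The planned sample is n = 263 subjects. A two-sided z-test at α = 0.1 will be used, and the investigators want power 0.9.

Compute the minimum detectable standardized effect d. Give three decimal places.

Need Φ(δ − 1.645) = 0.9, so δ = 1.645 + 1.282 = 2.926.
(The second rejection-region term Φ(−δ − z_{α/2}) is negligible and dropped.)
δ = d·√n ⇒ d = δ/√n = 2.926/√263 = 0.1804.

d ≈ 0.180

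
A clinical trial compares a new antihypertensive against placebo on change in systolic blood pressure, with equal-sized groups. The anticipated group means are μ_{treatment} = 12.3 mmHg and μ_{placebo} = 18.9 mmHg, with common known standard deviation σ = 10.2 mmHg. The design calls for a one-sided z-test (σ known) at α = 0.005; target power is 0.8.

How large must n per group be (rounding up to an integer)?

Standardized effect: d = |μ_{treatment} − μ_{placebo}| / σ = |12.3 − 18.9| / 10.2 = 0.6471
For power 0.8 need Φ(δ − z_{0.005}) = 0.8, so δ = z_{0.005} + z_{0.20} = 2.576 + 0.842 = 3.417.
δ = d·√(n/2) ⇒ n = 2(δ/d)² = 2 × (3.417 / 0.6471)² = 55.79.
Rounding up, n = 56 per group.

n = 56 per group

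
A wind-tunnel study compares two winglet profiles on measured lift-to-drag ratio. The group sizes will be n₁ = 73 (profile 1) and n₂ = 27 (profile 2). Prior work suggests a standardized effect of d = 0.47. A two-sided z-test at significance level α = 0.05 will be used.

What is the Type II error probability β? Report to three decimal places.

β ≈ 0.450

Noncentrality parameter: δ = d / √(1/n₁ + 1/n₂) = 0.47 / √(1/73 + 1/27) = 2.0866
Critical value for a two-sided test at α = 0.05: z_{α/2} = 1.960.
Power = Φ(δ − 1.960) + Φ(−δ − 1.960) = Φ(0.127) + Φ(-4.047) = 0.5504 + 0.0000 = 0.5504.
Type II error: β = 1 − power = 1 − 0.5504 = 0.4496.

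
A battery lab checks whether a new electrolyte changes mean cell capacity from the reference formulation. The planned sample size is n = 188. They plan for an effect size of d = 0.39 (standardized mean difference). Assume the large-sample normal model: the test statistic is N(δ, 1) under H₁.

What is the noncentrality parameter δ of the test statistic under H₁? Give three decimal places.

δ ≈ 5.347

The noncentrality parameter scales effect size by the design's sample-size factor: δ = d·√n = 0.39 × √188 = 5.3474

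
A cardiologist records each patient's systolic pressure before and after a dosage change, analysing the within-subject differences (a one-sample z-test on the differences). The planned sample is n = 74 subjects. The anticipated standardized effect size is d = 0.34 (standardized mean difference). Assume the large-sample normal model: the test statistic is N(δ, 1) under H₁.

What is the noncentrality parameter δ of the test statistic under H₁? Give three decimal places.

δ ≈ 2.925

δ = d·√n = 0.34 × √74 = 2.9248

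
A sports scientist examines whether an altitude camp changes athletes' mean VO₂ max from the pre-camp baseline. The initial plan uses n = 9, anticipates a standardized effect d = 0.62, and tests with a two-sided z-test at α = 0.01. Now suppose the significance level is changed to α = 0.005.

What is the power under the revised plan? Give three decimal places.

Power ≈ 0.172

δ = d·√n = 0.62 × √9 = 1.8600 (unchanged). New critical value: z_{0.0025} = 2.807.
Revised power = Φ(δ − 2.807) + Φ(−δ − 2.807) = Φ(-0.947) + Φ(-4.667) = 0.1718 + 0.0000 = 0.1718.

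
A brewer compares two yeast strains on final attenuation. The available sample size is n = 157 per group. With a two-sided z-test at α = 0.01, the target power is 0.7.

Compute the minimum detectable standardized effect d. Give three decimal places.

d ≈ 0.350

Required noncentrality: δ = z_{0.005} + z_{0.30} = 2.576 + 0.524 = 3.100.
(The second rejection-region term Φ(−δ − z_{α/2}) is negligible and dropped.)
δ = d·√(n/2) ⇒ d = δ/√(n/2) = 3.100/√(157/2) = 0.3499.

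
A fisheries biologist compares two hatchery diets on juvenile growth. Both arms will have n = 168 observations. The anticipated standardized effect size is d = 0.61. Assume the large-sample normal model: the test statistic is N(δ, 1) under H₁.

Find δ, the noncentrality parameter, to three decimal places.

The noncentrality parameter scales effect size by the design's sample-size factor: δ = d·√(n/2) = 0.61 × √(168/2) = 5.5907

δ ≈ 5.591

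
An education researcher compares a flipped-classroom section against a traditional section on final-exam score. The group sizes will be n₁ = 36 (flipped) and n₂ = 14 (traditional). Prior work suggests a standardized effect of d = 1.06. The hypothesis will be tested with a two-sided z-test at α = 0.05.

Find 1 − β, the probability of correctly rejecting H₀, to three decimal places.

Noncentrality parameter: δ = d / √(1/n₁ + 1/n₂) = 1.06 / √(1/36 + 1/14) = 3.3654
Two-sided α = 0.05 → critical value z_{0.025} = 1.960.
Power = Φ(δ − 1.960) + Φ(−δ − 1.960) = Φ(1.405) + Φ(-5.325) = 0.9201 + 0.0000 = 0.9201.

Power ≈ 0.920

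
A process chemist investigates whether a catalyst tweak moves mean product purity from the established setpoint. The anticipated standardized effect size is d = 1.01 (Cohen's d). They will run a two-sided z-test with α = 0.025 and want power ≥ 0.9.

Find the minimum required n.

n = 13

Set Φ(δ − 2.241) = 0.9; then δ − 2.241 = Φ⁻¹(0.9) = 1.282, giving δ = 3.523.
(The Φ(−δ − z_{α/2}) term is vanishingly small for δ > 0 and is dropped in the standard sample-size formula.)
δ = d·√n ⇒ n = (δ/d)² = (3.523 / 1.01)² = 12.17.
Round up to the next whole unit.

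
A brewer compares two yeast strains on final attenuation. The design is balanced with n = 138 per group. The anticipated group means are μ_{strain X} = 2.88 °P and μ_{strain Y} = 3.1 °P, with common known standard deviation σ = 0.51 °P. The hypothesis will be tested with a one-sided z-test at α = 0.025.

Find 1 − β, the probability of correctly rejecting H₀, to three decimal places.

Power ≈ 0.948

Standardized effect: d = |μ_{strain X} − μ_{strain Y}| / σ = |2.88 − 3.1| / 0.51 = 0.4314
Noncentrality parameter: δ = d·√(n/2) = 0.4314 × √(138/2) = 3.5832
One-sided α = 0.025 → critical value z_{0.025} = 1.960.
Power = Φ(δ − 1.960) = Φ(1.623) = 0.9477.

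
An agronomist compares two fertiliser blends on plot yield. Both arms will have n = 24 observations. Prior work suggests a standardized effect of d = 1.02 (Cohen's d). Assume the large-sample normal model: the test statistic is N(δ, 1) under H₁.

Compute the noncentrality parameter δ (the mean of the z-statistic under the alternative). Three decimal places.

The noncentrality parameter scales effect size by the design's sample-size factor: δ = d·√(n/2) = 1.02 × √(24/2) = 3.5334

δ ≈ 3.533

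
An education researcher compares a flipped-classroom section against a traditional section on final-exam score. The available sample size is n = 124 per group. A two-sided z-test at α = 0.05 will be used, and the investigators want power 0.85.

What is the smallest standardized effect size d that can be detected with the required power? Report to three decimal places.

d ≈ 0.381

Required noncentrality: δ = z_{0.025} + z_{0.15} = 1.960 + 1.036 = 2.996.
(The second rejection-region term Φ(−δ − z_{α/2}) is negligible and dropped.)
δ = d·√(n/2) ⇒ d = δ/√(n/2) = 2.996/√(124/2) = 0.3805.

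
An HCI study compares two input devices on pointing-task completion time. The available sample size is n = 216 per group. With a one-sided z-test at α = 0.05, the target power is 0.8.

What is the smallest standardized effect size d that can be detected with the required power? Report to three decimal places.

Required noncentrality: δ = z_{0.05} + z_{0.20} = 1.645 + 0.842 = 2.486.
δ = d·√(n/2) ⇒ d = δ/√(n/2) = 2.486/√(216/2) = 0.2393.

d ≈ 0.239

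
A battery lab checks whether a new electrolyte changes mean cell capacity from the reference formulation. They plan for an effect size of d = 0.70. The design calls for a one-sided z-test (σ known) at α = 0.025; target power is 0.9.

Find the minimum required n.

For power 0.9 need Φ(δ − z_{0.025}) = 0.9, so δ = z_{0.025} + z_{0.10} = 1.960 + 1.282 = 3.242.
δ = d·√n ⇒ n = (δ/d)² = (3.242 / 0.70)² = 21.44.
Rounding up, n = 22.

n = 22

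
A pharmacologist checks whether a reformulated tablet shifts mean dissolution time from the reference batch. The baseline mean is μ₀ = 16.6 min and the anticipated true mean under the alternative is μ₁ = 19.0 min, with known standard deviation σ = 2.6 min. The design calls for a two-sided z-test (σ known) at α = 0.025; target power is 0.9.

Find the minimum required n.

Standardized effect: d = |μ₁ − μ₀| / σ = |19.0 − 16.6| / 2.6 = 0.9231
Set Φ(δ − 2.241) = 0.9; then δ − 2.241 = Φ⁻¹(0.9) = 1.282, giving δ = 3.523.
(Ignoring the negligible lower-tail rejection probability gives the usual closed-form inversion.)
δ = d·√n ⇒ n = (δ/d)² = (3.523 / 0.9231)² = 14.57.
Rounding up, n = 15.

n = 15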